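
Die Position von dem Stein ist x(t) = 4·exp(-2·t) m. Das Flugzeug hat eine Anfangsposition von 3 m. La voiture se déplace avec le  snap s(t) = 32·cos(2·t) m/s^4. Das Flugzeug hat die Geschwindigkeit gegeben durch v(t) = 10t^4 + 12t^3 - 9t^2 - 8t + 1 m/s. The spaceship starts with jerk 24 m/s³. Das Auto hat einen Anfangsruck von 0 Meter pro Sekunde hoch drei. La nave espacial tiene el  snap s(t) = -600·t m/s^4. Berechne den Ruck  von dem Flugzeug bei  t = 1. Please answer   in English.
To solve this, we need to take 2 derivatives of our velocity equation v(t) = 10·t^4 + 12·t^3 - 9·t^2 - 8·t + 1. The derivative of velocity gives acceleration: a(t) = 40·t^3 + 36·t^2 - 18·t - 8. Taking d/dt of a(t), we find j(t) = 120·t^2 + 72·t - 18. From the given jerk equation j(t) = 120·t^2 + 72·t - 18, we substitute t = 1 to get j = 174.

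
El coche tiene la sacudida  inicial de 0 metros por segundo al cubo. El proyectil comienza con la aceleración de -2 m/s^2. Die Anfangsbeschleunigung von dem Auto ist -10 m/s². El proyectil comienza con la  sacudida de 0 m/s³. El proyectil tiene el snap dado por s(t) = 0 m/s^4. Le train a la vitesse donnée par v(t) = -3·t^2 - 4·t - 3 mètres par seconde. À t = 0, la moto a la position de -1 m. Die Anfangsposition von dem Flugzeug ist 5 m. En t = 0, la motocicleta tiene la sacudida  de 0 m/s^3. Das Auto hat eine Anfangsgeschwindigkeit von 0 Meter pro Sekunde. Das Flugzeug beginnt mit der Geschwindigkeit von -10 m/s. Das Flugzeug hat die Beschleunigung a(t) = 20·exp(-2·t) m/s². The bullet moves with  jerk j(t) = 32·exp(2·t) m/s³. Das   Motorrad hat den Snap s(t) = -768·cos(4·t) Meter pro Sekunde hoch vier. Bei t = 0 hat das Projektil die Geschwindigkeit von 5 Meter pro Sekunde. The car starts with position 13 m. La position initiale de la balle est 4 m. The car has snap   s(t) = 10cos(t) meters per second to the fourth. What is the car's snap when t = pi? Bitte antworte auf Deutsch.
Aus der Gleichung für den Snap s(t) = 10·cos(t), setzen wir t = pi ein und erhalten s = -10.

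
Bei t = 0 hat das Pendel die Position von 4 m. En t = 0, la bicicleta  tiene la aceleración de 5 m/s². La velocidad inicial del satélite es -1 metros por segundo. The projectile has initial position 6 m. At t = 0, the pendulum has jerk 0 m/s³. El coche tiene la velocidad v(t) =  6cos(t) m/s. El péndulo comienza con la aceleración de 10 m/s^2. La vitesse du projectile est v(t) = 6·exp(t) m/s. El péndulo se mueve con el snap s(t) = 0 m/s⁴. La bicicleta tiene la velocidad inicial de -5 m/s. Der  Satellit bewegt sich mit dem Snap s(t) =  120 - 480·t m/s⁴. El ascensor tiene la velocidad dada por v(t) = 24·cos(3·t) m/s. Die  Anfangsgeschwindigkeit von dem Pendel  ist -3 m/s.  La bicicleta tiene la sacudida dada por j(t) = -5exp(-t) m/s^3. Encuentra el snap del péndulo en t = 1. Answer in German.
Mit s(t) = 0 und Einsetzen von t = 1, finden wir s = 0.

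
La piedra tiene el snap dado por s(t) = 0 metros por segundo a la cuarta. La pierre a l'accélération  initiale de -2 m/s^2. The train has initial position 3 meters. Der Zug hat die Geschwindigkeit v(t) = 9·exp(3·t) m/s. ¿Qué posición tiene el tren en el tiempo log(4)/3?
Debemos encontrar la integral de nuestra ecuación de la velocidad v(t) = 9·exp(3·t) 1 vez. Integrando la velocidad y usando la condición inicial x(0) = 3, obtenemos x(t) = 3·exp(3·t). Usando x(t) = 3·exp(3·t) y sustituyendo t = log(4)/3, encontramos x = 12.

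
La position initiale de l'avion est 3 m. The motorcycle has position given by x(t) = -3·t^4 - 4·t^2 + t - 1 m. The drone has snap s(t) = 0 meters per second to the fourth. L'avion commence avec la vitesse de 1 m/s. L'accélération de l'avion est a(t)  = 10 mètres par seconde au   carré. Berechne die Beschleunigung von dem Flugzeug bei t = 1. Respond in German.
Wir haben die Beschleunigung a(t) = 10. Durch Einsetzen von t = 1: a(1) = 10.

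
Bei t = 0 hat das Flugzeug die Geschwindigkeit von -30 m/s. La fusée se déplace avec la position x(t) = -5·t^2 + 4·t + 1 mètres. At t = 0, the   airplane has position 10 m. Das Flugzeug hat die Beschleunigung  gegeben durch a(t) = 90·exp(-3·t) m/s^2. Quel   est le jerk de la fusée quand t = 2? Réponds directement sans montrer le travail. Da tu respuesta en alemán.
j(2) = 0.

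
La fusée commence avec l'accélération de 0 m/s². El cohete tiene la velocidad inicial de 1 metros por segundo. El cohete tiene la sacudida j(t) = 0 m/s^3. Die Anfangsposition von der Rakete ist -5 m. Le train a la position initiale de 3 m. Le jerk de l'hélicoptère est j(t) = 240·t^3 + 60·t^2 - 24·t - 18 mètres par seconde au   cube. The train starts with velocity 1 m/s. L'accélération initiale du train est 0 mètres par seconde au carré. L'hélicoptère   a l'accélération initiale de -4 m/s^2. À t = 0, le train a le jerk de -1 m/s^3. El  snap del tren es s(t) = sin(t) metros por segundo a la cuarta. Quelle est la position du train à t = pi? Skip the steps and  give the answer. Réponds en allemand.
x(pi) = 3.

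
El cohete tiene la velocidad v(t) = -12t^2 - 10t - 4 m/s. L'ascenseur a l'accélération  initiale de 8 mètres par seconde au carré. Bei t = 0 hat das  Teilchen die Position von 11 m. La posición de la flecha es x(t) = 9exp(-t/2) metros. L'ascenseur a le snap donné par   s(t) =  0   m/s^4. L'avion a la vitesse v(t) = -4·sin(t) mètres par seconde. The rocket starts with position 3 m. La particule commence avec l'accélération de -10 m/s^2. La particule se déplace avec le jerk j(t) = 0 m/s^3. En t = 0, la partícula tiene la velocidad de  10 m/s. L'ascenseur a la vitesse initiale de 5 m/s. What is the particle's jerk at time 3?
We have jerk j(t) = 0. Substituting t = 3: j(3) = 0.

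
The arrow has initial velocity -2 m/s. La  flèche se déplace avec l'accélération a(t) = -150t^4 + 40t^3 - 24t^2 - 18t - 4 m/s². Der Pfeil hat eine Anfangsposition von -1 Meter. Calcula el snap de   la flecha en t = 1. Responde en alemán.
Ausgehend von der Beschleunigung a(t) = -150·t^4 + 40·t^3 - 24·t^2 - 18·t - 4, nehmen wir 2 Ableitungen. Durch Ableiten von der Beschleunigung erhalten wir den Ruck: j(t) = -600·t^3 + 120·t^2 - 48·t - 18. Durch Ableiten von dem Ruck erhalten wir den Snap: s(t) = -1800·t^2 + 240·t - 48. Aus der Gleichung für den Snap s(t) = -1800·t^2 + 240·t - 48, setzen wir t = 1 ein und erhalten s = -1608.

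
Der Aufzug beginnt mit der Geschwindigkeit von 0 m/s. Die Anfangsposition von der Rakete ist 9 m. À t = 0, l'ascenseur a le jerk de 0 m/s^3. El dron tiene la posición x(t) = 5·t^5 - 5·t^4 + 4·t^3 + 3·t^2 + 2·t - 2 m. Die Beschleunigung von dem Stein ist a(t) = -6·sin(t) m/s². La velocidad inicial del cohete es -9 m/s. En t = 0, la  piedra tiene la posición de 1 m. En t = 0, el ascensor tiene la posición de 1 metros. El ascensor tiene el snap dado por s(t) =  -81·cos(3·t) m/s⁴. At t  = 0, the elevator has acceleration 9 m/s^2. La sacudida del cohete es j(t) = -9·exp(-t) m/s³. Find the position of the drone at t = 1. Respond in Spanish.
De la ecuación de la posición x(t) = 5·t^5 - 5·t^4 + 4·t^3 + 3·t^2 + 2·t - 2, sustituimos t = 1 para obtener x = 7.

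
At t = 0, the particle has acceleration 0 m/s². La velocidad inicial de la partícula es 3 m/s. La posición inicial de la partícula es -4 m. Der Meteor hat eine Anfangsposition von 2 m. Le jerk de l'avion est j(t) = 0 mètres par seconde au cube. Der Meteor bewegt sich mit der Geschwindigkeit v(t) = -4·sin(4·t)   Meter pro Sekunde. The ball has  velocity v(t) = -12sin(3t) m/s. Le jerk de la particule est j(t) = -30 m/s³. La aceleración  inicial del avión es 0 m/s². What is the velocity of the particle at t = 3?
To solve this, we need to take 2 antiderivatives of our jerk equation j(t) = -30. Finding the integral of j(t) and using a(0) = 0: a(t) = -30·t. Finding the antiderivative of a(t) and using v(0) = 3: v(t) = 3 - 15·t^2. We have velocity v(t) = 3 - 15·t^2. Substituting t = 3: v(3) = -132.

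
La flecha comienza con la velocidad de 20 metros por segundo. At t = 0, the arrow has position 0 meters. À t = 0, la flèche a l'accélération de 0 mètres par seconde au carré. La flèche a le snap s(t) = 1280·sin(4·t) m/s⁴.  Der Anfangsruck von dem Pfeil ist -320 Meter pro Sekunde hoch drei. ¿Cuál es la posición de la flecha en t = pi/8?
Necesitamos integrar nuestra ecuación del snap s(t) = 1280·sin(4·t) 4 veces. La antiderivada del snap es la sacudida. Usando j(0) = -320, obtenemos j(t) = -320·cos(4·t). La antiderivada de la sacudida es la aceleración. Usando a(0) = 0, obtenemos a(t) = -80·sin(4·t). La integral de la aceleración, con v(0) = 20, da la velocidad: v(t) = 20·cos(4·t). La integral de la velocidad, con x(0) = 0, da la posición: x(t) = 5·sin(4·t). De la ecuación de la posición x(t) = 5·sin(4·t), sustituimos t = pi/8 para obtener x = 5.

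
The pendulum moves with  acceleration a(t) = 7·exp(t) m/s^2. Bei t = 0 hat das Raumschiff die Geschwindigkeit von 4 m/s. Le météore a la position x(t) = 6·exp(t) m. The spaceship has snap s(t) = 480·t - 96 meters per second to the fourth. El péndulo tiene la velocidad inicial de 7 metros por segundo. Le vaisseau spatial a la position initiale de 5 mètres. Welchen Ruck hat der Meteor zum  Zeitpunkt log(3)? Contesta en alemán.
Ausgehend von der Position x(t) = 6·exp(t), nehmen wir 3 Ableitungen. Durch Ableiten von der Position erhalten wir die Geschwindigkeit: v(t) = 6·exp(t). Mit d/dt von v(t) finden wir a(t) = 6·exp(t). Die Ableitung von der Beschleunigung ergibt den Ruck: j(t) = 6·exp(t). Mit j(t) = 6·exp(t) und Einsetzen von t = log(3), finden wir j = 18.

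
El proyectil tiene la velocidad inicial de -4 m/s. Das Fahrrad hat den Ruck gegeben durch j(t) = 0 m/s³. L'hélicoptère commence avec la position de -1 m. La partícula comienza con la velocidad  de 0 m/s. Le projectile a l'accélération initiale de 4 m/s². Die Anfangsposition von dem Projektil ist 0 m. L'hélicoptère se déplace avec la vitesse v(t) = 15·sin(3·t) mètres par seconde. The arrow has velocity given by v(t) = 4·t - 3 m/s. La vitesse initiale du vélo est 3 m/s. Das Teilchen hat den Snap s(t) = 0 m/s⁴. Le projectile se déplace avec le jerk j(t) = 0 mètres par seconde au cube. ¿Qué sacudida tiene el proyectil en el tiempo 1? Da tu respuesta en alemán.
Wir haben den Ruck j(t) = 0. Durch Einsetzen von t = 1: j(1) = 0.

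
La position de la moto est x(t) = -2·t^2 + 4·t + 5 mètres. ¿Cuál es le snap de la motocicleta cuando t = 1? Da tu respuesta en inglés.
We must differentiate our position equation x(t) = -2·t^2 + 4·t + 5 4 times. The derivative of position gives velocity: v(t) = 4 - 4·t. The derivative of velocity gives acceleration: a(t) = -4. Differentiating acceleration, we get jerk: j(t) = 0. The derivative of jerk gives snap: s(t) = 0. From the given snap equation s(t) = 0, we substitute t = 1 to get s = 0.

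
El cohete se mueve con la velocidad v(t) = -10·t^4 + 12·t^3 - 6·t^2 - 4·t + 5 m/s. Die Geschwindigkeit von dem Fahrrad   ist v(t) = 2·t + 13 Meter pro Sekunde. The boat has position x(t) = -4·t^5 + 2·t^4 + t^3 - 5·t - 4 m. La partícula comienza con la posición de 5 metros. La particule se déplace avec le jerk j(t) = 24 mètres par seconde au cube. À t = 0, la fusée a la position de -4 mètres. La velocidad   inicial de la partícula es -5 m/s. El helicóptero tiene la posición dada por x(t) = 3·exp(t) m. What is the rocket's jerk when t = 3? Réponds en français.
Nous devons dériver notre équation de la vitesse v(t) = -10·t^4 + 12·t^3 - 6·t^2 - 4·t + 5 2 fois. La dérivée de la vitesse donne l'accélération: a(t) = -40·t^3 + 36·t^2 - 12·t - 4. En prenant d/dt de a(t), nous trouvons j(t) = -120·t^2 + 72·t - 12. De l'équation du jerk j(t) = -120·t^2 + 72·t - 12, nous substituons t = 3 pour obtenir j = -876.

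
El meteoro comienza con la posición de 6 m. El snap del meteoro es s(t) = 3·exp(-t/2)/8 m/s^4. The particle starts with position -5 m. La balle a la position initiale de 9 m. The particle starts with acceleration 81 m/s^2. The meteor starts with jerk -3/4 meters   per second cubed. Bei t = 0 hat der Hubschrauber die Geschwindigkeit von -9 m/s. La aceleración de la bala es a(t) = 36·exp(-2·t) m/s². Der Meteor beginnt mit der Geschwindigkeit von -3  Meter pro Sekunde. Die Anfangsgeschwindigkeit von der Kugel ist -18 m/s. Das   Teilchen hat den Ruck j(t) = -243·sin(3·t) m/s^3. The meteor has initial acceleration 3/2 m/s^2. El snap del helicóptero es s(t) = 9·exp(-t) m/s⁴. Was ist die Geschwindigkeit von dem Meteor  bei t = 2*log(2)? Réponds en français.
Pour résoudre ceci, nous devons prendre 3 primitives de notre équation du snap s(t) = 3·exp(-t/2)/8. En prenant ∫s(t)dt et en appliquant j(0) = -3/4, nous trouvons j(t) = -3·exp(-t/2)/4. En prenant ∫j(t)dt et en appliquant a(0) = 3/2, nous trouvons a(t) = 3·exp(-t/2)/2. En prenant ∫a(t)dt et en appliquant v(0) = -3, nous trouvons v(t) = -3·exp(-t/2). En utilisant v(t) = -3·exp(-t/2) et en substituant t = 2*log(2), nous trouvons v = -3/2.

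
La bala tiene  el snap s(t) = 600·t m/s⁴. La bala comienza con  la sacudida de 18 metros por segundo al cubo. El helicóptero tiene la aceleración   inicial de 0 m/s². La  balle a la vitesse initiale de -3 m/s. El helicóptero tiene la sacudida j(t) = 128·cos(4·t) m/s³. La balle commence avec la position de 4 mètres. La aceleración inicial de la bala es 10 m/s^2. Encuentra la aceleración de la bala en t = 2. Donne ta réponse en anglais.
We must find the antiderivative of our snap equation s(t) = 600·t 2 times. The antiderivative of snap, with j(0) = 18, gives jerk: j(t) = 300·t^2 + 18. Finding the integral of j(t) and using a(0) = 10: a(t) = 100·t^3 + 18·t + 10. From the given acceleration equation a(t) = 100·t^3 + 18·t + 10, we substitute t = 2 to get a = 846.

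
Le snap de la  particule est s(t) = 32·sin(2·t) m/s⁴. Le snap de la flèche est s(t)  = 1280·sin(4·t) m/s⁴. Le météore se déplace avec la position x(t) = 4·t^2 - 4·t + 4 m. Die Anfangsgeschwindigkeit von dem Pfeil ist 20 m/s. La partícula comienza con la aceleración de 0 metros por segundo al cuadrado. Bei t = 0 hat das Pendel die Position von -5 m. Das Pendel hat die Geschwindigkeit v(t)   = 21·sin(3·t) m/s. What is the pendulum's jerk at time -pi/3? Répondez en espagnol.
Para resolver esto, necesitamos tomar 2 derivadas de nuestra ecuación de la velocidad v(t) = 21·sin(3·t). La derivada de la velocidad da la aceleración: a(t) = 63·cos(3·t). Tomando d/dt de a(t), encontramos j(t) = -189·sin(3·t). Tenemos la sacudida j(t) = -189·sin(3·t). Sustituyendo t = -pi/3: j(-pi/3) = 0.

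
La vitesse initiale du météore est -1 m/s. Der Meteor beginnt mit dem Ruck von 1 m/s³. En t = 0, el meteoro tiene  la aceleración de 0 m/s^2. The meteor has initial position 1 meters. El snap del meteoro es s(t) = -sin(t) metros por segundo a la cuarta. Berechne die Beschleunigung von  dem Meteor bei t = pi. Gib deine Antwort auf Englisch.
We need to integrate our snap equation s(t) = -sin(t) 2 times. Taking ∫s(t)dt and applying j(0) = 1, we find j(t) = cos(t). The antiderivative of jerk is acceleration. Using a(0) = 0, we get a(t) = sin(t). We have acceleration a(t) = sin(t). Substituting t = pi: a(pi) = 0.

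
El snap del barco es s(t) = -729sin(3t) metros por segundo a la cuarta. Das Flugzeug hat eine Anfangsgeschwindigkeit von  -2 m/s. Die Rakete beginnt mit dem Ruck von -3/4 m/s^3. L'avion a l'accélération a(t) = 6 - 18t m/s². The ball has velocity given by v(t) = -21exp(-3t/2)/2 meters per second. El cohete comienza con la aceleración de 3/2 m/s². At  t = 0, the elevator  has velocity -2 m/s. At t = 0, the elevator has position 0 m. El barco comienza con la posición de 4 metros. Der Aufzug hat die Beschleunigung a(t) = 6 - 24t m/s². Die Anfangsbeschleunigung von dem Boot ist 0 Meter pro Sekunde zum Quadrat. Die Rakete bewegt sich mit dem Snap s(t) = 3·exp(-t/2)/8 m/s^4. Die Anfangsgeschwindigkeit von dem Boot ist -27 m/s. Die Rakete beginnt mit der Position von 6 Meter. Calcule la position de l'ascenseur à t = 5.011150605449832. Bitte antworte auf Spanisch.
Debemos encontrar la integral de nuestra ecuación de la aceleración a(t) = 6 - 24·t 2 veces. La antiderivada de la aceleración es la velocidad. Usando v(0) = -2, obtenemos v(t) = -12·t^2 + 6·t - 2. Integrando la velocidad y usando la condición inicial x(0) = 0, obtenemos x(t) = -4·t^3 + 3·t^2 - 2·t. De la ecuación de la posición x(t) = -4·t^3 + 3·t^2 - 2·t, sustituimos t = 5.011150605449832 para obtener x = -438.040057380149.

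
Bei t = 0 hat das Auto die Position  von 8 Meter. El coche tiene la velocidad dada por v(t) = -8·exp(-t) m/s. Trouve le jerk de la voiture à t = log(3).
En partant de la vitesse v(t) = -8·exp(-t), nous prenons 2 dérivées. En dérivant la vitesse, nous obtenons l'accélération: a(t) = 8·exp(-t). La dérivée de l'accélération donne le jerk: j(t) = -8·exp(-t). En utilisant j(t) = -8·exp(-t) et en substituant t = log(3), nous trouvons j = -8/3.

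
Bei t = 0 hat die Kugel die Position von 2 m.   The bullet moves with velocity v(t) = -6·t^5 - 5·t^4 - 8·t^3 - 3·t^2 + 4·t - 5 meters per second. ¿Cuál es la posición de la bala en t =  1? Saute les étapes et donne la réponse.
En t = 1, x = -6.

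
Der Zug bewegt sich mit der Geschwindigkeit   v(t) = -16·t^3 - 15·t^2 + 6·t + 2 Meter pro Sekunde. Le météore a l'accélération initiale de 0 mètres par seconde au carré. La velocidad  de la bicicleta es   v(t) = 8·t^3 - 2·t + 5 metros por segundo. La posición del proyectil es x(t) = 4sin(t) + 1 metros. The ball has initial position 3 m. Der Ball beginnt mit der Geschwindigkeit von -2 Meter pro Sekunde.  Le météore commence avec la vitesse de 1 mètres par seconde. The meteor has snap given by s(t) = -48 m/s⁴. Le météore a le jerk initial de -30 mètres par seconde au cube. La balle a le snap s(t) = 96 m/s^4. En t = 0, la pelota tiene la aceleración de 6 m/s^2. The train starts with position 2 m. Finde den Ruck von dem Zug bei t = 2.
Wir müssen unsere Gleichung für die Geschwindigkeit v(t) = -16·t^3 - 15·t^2 + 6·t + 2 2-mal ableiten. Mit d/dt von v(t) finden wir a(t) = -48·t^2 - 30·t + 6. Durch Ableiten von der Beschleunigung erhalten wir den Ruck: j(t) = -96·t - 30. Mit j(t) = -96·t - 30 und Einsetzen von t = 2, finden wir j = -222.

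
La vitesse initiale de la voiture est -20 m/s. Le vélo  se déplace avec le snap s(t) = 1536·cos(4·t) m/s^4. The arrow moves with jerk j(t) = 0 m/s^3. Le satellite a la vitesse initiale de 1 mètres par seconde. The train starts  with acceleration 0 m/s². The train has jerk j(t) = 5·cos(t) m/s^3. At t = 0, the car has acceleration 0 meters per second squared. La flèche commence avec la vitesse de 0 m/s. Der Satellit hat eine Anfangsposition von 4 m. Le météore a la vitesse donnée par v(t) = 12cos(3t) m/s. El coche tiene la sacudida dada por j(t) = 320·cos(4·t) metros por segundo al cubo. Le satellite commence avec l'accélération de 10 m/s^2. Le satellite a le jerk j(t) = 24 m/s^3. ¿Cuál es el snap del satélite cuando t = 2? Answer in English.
To solve this, we need to take 1 derivative of our jerk equation j(t) = 24. Differentiating jerk, we get snap: s(t) = 0. Using s(t) = 0 and substituting t = 2, we find s = 0.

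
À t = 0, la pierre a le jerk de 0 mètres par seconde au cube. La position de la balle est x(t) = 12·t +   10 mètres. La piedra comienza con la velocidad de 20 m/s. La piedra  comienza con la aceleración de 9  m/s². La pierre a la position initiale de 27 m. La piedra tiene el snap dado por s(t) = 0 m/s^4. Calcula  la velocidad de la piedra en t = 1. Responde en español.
Necesitamos integrar nuestra ecuación del snap s(t) = 0 3 veces. La antiderivada del snap, con j(0) = 0, da la sacudida: j(t) = 0. Integrando la sacudida y usando la condición inicial a(0) = 9, obtenemos a(t) = 9. La antiderivada de la aceleración es la velocidad. Usando v(0) = 20, obtenemos v(t) = 9·t + 20. De la ecuación de la velocidad v(t) = 9·t + 20, sustituimos t = 1 para obtener v = 29.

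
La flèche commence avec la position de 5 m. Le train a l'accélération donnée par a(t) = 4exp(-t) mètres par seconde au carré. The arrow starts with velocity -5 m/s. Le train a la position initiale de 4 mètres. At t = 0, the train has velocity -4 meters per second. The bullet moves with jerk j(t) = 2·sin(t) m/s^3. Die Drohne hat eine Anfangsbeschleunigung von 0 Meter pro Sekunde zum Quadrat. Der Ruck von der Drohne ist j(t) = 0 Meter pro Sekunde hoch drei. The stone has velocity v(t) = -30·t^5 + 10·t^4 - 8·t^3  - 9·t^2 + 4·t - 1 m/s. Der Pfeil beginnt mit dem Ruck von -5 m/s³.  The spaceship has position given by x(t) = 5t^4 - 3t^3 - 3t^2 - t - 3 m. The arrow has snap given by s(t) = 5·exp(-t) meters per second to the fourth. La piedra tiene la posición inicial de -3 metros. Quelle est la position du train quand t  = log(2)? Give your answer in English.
To find the answer, we compute 2 antiderivatives of a(t) = 4·exp(-t). The integral of acceleration, with v(0) = -4, gives velocity: v(t) = -4·exp(-t). Finding the integral of v(t) and using x(0) = 4: x(t) = 4·exp(-t). We have position x(t) = 4·exp(-t). Substituting t = log(2): x(log(2)) = 2.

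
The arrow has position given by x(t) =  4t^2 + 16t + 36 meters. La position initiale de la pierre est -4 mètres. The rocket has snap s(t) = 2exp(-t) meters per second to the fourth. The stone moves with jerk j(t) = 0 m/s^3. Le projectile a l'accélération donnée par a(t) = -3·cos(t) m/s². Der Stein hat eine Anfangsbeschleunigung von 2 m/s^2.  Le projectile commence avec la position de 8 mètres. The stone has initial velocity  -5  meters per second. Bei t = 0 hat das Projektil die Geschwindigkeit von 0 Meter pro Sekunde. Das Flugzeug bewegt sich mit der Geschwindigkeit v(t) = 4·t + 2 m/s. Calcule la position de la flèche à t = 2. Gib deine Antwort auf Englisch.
From the given position equation x(t) = 4·t^2 + 16·t + 36, we substitute t = 2 to get x = 84.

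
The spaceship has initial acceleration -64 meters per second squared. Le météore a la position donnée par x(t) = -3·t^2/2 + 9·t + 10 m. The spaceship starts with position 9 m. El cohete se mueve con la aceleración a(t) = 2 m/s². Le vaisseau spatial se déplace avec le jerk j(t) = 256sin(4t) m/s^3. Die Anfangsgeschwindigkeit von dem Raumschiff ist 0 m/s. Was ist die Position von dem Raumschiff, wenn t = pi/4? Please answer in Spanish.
Necesitamos integrar nuestra ecuación de la sacudida j(t) = 256·sin(4·t) 3 veces. La antiderivada de la sacudida es la aceleración. Usando a(0) = -64, obtenemos a(t) = -64·cos(4·t). Integrando la aceleración y usando la condición inicial v(0) = 0, obtenemos v(t) = -16·sin(4·t). La antiderivada de la velocidad es la posición. Usando x(0) = 9, obtenemos x(t) = 4·cos(4·t) + 5. Usando x(t) = 4·cos(4·t) + 5 y sustituyendo t = pi/4, encontramos x = 1.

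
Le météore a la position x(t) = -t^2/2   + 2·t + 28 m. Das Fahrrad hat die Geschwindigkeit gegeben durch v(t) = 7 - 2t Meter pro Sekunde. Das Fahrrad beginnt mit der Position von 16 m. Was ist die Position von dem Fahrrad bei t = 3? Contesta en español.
Partiendo de la velocidad v(t) = 7 - 2·t, tomamos 1 integral. Integrando la velocidad y usando la condición inicial x(0) = 16, obtenemos x(t) = -t^2 + 7·t + 16. Tenemos la posición x(t) = -t^2 + 7·t + 16. Sustituyendo t = 3: x(3) = 28.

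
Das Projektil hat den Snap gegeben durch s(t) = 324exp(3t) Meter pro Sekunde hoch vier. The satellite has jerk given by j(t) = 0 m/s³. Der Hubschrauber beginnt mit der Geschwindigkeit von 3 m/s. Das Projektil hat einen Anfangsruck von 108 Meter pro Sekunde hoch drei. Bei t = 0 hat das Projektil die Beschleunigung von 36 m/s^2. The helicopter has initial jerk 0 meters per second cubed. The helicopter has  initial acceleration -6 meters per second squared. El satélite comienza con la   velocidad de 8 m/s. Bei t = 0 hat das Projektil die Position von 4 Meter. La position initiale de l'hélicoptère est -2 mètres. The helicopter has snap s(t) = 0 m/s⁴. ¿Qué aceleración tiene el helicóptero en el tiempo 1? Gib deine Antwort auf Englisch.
To solve this, we need to take 2 antiderivatives of our snap equation s(t) = 0. The integral of snap, with j(0) = 0, gives jerk: j(t) = 0. The antiderivative of jerk is acceleration. Using a(0) = -6, we get a(t) = -6. Using a(t) = -6 and substituting t = 1, we find a = -6.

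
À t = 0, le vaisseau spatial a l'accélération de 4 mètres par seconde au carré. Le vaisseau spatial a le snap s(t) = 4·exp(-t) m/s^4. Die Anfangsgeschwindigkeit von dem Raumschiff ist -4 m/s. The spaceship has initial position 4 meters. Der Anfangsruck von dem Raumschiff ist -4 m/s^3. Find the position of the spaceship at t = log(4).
To solve this, we need to take 4 antiderivatives of our snap equation s(t) = 4·exp(-t). Taking ∫s(t)dt and applying j(0) = -4, we find j(t) = -4·exp(-t). Integrating jerk and using the initial condition a(0) = 4, we get a(t) = 4·exp(-t). The integral of acceleration is velocity. Using v(0) = -4, we get v(t) = -4·exp(-t). The integral of velocity is position. Using x(0) = 4, we get x(t) = 4·exp(-t). From the given position equation x(t) = 4·exp(-t), we substitute t = log(4) to get x = 1.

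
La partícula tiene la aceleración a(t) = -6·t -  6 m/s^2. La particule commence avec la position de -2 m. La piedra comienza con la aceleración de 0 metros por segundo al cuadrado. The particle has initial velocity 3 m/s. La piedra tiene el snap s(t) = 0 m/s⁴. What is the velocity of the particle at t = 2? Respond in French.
Nous devons intégrer notre équation de l'accélération a(t) = -6·t - 6 1 fois. En prenant ∫a(t)dt et en appliquant v(0) = 3, nous trouvons v(t) = -3·t^2 - 6·t + 3. En utilisant v(t) = -3·t^2 - 6·t + 3 et en substituant t = 2, nous trouvons v = -21.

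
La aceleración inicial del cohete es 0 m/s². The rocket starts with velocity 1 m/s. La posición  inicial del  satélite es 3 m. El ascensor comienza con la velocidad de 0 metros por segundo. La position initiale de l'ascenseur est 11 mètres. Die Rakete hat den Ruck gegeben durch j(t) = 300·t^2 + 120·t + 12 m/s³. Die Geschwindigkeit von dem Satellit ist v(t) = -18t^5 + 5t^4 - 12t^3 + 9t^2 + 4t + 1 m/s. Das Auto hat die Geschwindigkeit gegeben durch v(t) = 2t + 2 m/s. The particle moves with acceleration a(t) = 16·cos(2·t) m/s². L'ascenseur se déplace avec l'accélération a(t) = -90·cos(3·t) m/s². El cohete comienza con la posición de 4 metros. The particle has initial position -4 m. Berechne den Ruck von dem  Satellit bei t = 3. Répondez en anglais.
We must differentiate our velocity equation v(t) = -18·t^5 + 5·t^4 - 12·t^3 + 9·t^2 + 4·t + 1 2 times. Differentiating velocity, we get acceleration: a(t) = -90·t^4 + 20·t^3 - 36·t^2 + 18·t + 4. The derivative of acceleration gives jerk: j(t) = -360·t^3 + 60·t^2 - 72·t + 18. Using j(t) = -360·t^3 + 60·t^2 - 72·t + 18 and substituting t = 3, we find j = -9378.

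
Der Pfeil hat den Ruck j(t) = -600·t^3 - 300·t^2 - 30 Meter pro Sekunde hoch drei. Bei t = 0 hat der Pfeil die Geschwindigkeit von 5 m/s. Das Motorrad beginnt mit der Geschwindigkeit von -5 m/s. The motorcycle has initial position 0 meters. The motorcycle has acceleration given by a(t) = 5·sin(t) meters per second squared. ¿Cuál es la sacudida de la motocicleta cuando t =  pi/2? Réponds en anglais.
Starting from acceleration a(t) = 5·sin(t), we take 1 derivative. Taking d/dt of a(t), we find j(t) = 5·cos(t). Using j(t) = 5·cos(t) and substituting t = pi/2, we find j = 0.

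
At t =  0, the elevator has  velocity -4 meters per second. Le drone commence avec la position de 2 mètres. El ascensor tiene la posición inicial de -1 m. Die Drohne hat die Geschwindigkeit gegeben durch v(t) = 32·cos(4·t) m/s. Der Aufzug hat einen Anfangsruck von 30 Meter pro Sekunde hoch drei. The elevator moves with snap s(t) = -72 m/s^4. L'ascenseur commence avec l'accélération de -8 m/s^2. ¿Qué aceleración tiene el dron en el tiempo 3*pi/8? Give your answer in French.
En partant de la vitesse v(t) = 32·cos(4·t), nous prenons 1 dérivée. En dérivant la vitesse, nous obtenons l'accélération: a(t) = -128·sin(4·t). De l'équation de l'accélération a(t) = -128·sin(4·t), nous substituons t = 3*pi/8 pour obtenir a = 128.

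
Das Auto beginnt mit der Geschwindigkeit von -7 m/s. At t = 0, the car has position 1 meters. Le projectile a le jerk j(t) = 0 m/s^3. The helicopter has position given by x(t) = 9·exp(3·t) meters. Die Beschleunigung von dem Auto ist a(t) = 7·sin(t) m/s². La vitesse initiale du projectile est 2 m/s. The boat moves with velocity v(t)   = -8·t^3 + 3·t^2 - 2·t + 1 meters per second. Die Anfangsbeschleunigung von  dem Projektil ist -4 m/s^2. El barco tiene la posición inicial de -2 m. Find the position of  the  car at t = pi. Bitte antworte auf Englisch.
We must find the antiderivative of our acceleration equation a(t) = 7·sin(t) 2 times. Integrating acceleration and using the initial condition v(0) = -7, we get v(t) = -7·cos(t). The antiderivative of velocity is position. Using x(0) = 1, we get x(t) = 1 - 7·sin(t). From the given position equation x(t) = 1 - 7·sin(t), we substitute t = pi to get x = 1.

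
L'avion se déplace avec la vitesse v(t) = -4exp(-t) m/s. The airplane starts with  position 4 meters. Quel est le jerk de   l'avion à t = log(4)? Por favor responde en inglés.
We must differentiate our velocity equation v(t) = -4·exp(-t) 2 times. The derivative of velocity gives acceleration: a(t) = 4·exp(-t). Differentiating acceleration, we get jerk: j(t) = -4·exp(-t). We have jerk j(t) = -4·exp(-t). Substituting t = log(4): j(log(4)) = -1.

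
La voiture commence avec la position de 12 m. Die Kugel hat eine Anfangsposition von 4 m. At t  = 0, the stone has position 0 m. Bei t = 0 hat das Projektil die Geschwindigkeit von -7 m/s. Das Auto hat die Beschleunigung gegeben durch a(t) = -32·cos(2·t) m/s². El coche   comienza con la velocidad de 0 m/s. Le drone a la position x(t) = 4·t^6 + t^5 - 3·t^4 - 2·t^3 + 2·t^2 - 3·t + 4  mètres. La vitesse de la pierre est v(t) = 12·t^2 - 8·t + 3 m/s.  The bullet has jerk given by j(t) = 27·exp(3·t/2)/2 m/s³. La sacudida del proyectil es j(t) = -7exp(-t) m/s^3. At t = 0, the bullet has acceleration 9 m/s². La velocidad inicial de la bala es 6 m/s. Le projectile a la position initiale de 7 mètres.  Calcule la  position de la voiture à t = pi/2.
Nous devons intégrer notre équation de l'accélération a(t) = -32·cos(2·t) 2 fois. En prenant ∫a(t)dt et en appliquant v(0) = 0, nous trouvons v(t) = -16·sin(2·t). L'intégrale de la vitesse est la position. En utilisant x(0) = 12, nous obtenons x(t) = 8·cos(2·t) + 4. Nous avons la position x(t) = 8·cos(2·t) + 4. En substituant t = pi/2: x(pi/2) = -4.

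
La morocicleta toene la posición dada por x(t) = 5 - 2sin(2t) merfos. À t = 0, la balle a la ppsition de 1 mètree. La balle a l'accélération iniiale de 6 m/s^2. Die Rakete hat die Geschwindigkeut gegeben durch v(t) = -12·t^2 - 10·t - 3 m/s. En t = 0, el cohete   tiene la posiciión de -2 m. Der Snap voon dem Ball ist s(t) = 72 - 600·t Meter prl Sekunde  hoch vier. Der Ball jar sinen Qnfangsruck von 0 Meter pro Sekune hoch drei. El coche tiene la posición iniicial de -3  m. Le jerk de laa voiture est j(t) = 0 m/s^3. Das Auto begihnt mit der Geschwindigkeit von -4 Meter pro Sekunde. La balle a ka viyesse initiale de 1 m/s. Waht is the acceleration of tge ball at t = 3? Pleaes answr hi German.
Wir müssen unsere Gleichung für den Snap s(t) = 72 - 600·t 2-mal integrieren. Die Stammfunktion von dem Snap ist der Ruck. Mit j(0) = 0 erhalten wir j(t) = 12·t·(6 - 25·t). Durch Integration von dem Ruck und Verwendung der Anfangsbedingung a(0) = 6, erhalten wir a(t) = -100·t^3 + 36·t^2 + 6. Aus der Gleichung für die Beschleunigung a(t) = -100·t^3 + 36·t^2 + 6, setzen wir t = 3 ein und erhalten a = -2370.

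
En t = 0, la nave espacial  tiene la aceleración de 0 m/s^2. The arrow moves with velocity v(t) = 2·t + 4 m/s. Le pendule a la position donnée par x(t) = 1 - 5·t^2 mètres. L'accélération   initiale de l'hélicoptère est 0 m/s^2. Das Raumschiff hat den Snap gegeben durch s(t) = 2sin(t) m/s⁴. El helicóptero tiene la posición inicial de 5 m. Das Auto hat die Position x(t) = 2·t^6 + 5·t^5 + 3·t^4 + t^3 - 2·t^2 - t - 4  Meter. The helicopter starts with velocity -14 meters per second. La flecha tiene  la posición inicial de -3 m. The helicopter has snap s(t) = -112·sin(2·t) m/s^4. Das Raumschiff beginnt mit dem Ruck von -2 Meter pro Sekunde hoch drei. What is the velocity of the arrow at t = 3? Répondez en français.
De l'équation de la vitesse v(t) = 2·t + 4, nous substituons t = 3 pour obtenir v = 10.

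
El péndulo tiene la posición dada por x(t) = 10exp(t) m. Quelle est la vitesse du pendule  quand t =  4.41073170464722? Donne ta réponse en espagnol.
Para resolver esto, necesitamos tomar 1 derivada de nuestra ecuación de la posición x(t) = 10·exp(t). Tomando d/dt de x(t), encontramos v(t) = 10·exp(t). De la ecuación de la velocidad v(t) = 10·exp(t), sustituimos t = 4.41073170464722 para obtener v = 823.296824815380.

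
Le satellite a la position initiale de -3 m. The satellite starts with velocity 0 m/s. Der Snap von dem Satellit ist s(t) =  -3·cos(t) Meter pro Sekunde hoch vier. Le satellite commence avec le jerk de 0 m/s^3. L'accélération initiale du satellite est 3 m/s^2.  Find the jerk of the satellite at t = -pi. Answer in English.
We must find the integral of our snap equation s(t) = -3·cos(t) 1 time. The antiderivative of snap is jerk. Using j(0) = 0, we get j(t) = -3·sin(t). Using j(t) = -3·sin(t) and substituting t = -pi, we find j = 0.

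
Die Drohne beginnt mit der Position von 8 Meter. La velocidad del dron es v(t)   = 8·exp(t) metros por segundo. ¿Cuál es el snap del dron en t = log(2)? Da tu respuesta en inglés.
We must differentiate our velocity equation v(t) = 8·exp(t) 3 times. Differentiating velocity, we get acceleration: a(t) = 8·exp(t). The derivative of acceleration gives jerk: j(t) = 8·exp(t). The derivative of jerk gives snap: s(t) = 8·exp(t). From the given snap equation s(t) = 8·exp(t), we substitute t = log(2) to get s = 16.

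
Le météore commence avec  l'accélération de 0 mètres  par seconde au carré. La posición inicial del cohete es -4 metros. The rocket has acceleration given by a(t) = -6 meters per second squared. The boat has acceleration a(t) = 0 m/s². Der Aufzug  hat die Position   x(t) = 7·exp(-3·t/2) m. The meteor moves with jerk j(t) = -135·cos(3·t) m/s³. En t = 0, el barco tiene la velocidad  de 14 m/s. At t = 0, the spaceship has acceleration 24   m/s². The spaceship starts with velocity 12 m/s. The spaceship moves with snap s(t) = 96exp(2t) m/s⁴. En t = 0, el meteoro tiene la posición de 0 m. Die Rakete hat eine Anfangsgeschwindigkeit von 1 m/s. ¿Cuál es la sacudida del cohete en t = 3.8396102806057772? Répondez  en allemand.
Wir müssen unsere Gleichung für die Beschleunigung a(t) = -6 1-mal ableiten. Durch Ableiten von der Beschleunigung erhalten wir den Ruck: j(t) = 0. Wir haben den Ruck j(t) = 0. Durch Einsetzen von t = 3.8396102806057772: j(3.8396102806057772) = 0.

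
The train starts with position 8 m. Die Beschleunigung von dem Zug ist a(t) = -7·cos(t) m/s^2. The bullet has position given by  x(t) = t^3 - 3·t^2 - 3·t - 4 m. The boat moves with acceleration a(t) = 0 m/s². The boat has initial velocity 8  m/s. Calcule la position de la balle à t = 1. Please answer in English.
From the given position equation x(t) = t^3 - 3·t^2 - 3·t - 4, we substitute t = 1 to get x = -9.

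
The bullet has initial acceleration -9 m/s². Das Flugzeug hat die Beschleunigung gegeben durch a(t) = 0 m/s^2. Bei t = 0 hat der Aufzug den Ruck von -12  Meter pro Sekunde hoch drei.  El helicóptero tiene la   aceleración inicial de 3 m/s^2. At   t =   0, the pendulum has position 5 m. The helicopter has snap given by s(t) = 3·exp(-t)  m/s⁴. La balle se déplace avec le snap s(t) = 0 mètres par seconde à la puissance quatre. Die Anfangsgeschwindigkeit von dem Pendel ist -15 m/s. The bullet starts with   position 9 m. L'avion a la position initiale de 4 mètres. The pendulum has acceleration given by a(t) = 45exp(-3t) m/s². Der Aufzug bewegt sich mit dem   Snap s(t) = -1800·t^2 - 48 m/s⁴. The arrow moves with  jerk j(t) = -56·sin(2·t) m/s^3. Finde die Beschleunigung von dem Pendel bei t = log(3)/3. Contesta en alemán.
Wir haben die Beschleunigung a(t) = 45·exp(-3·t). Durch Einsetzen von t = log(3)/3: a(log(3)/3) = 15.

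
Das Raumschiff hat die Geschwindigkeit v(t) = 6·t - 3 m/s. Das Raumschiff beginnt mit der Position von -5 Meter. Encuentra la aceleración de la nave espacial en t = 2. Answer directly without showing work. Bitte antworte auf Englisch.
a(2) = 6.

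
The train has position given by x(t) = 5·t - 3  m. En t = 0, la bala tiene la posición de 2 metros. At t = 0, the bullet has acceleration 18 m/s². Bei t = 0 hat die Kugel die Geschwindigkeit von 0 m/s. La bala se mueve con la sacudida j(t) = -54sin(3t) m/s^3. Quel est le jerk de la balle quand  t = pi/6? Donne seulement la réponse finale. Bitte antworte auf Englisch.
The jerk at t = pi/6 is j = -54.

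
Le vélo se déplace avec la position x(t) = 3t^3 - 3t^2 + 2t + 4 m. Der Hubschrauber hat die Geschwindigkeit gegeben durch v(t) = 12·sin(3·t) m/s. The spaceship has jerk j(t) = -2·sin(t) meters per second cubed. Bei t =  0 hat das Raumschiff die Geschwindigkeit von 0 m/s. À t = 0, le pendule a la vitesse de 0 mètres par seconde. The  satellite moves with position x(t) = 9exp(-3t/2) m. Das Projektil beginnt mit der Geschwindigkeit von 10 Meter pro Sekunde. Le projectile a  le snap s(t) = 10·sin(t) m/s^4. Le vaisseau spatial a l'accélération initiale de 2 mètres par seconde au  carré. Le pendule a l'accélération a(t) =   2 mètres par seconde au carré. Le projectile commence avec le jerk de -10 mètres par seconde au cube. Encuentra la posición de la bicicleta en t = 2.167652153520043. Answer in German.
Mit x(t) = 3·t^3 - 3·t^2 + 2·t + 4 und Einsetzen von t = 2.167652153520043, finden wir x = 24.7947013804697.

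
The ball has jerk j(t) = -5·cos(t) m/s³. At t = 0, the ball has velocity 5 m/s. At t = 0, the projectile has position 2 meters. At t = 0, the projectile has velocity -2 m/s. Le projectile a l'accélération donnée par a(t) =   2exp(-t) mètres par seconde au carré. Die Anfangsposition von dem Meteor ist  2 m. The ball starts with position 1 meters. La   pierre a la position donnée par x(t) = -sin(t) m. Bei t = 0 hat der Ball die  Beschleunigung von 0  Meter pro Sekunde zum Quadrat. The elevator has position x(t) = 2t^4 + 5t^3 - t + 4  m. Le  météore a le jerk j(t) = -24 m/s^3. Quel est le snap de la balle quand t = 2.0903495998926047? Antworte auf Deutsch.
Um dies zu lösen, müssen wir 1 Ableitung unserer Gleichung für den Ruck j(t) = -5·cos(t) nehmen. Die Ableitung von dem Ruck ergibt den Snap: s(t) = 5·sin(t). Aus der Gleichung für den Snap s(t) = 5·sin(t), setzen wir t = 2.0903495998926047 ein und erhalten s = 4.34020531400961.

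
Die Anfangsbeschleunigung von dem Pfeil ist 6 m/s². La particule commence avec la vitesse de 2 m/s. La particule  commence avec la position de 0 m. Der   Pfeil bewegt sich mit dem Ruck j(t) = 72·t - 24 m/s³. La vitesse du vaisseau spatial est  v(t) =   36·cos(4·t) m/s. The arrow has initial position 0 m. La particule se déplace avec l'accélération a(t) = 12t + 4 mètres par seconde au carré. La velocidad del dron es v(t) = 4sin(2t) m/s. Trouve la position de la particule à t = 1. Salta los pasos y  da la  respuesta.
La position à t = 1 est x = 6.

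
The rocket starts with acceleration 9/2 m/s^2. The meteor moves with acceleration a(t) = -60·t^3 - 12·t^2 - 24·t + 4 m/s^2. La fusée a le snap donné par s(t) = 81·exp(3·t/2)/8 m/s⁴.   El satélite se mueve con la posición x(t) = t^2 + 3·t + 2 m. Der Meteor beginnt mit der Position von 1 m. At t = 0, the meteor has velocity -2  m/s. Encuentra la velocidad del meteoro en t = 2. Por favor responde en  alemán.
Wir müssen das Integral unserer Gleichung für die Beschleunigung a(t) = -60·t^3 - 12·t^2 - 24·t + 4 1-mal finden. Durch Integration von der Beschleunigung und Verwendung der Anfangsbedingung v(0) = -2, erhalten wir v(t) = -15·t^4 - 4·t^3 - 12·t^2 + 4·t - 2. Aus der Gleichung für die Geschwindigkeit v(t) = -15·t^4 - 4·t^3 - 12·t^2 + 4·t - 2, setzen wir t = 2 ein und erhalten v = -314.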